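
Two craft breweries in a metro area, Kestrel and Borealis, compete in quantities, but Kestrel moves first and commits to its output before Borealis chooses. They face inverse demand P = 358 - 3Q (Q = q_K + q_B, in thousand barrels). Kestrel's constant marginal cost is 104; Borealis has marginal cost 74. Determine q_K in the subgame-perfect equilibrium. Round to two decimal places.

37.33

Solve by backward induction. Given q_K, the follower Borealis maximises π_B = (358 - 3q_K - 3q_B)q_B - 74q_B.
Setting the follower's marginal profit to zero, 284 - 3q_K - 6q_B = 0, i.e. q_B = (284 - 3q_K)/6.
Kestrel substitutes q_B(q_K) into its own profit: π_K = q_K(358 - 3q_K - (284 - 3q_K)/2) - 104q_K = (216 - (3/2)q_K)q_K - 104q_K.
The leader's first-order condition 112 - 3q_K = 0 yields q_K = 112/3.
Then q_B = (284 - 3·(112/3))/6 = 86/3.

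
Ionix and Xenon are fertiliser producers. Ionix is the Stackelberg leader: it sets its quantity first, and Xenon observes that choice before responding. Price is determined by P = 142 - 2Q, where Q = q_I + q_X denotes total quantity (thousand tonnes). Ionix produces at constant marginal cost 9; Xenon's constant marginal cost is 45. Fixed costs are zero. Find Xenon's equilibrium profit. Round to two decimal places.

19.53

Solve by backward induction. Given q_I, the follower Xenon maximises π_X = (142 - 2q_I - 2q_X)q_X - 45q_X.
∂π_X/∂q_X = 97 - 2q_I - 4q_X = 0 gives the reaction function q_X = (97 - 2q_I)/4.
Ionix substitutes q_X(q_I) into its own profit: π_I = q_I(142 - 2q_I - (97 - 2q_I)/2) - 9q_I = (187/2 - q_I)q_I - 9q_I.
Leader FOC: 169/2 - 2q_I = 0, so q_I = 169/4.
Then q_X = (97 - 2·(169/4))/4 = 25/8.
Price P = 142 - 2·(363/8) = 205/4.
Xenon's profit: (205/4 - 45)·(25/8) = 625/32.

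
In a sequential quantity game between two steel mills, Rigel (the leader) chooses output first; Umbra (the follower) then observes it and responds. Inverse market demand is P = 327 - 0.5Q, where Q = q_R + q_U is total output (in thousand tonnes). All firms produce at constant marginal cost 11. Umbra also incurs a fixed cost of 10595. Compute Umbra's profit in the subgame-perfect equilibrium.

1887

The follower Umbra best-responds to any q_R: π_U = (327 - 0.5Q)q_U - 11q_U.
Setting the follower's marginal profit to zero, 316 - (1/2)q_R - q_U = 0, i.e. q_U = (316 - (1/2)q_R).
The leader anticipates this reaction. Substituting into P = 327 - 0.5Q gives P = 169 - (1/4)q_R, so π_R = (169 - (1/4)q_R)q_R - 11q_R.
Maximising: ∂π_R/∂q_R = 158 - (1/2)q_R = 0, giving q_R = 316.
Then q_U = (316 - (1/2)·316) = 158.
Price P = 327 - (1/2)·474 = 90.
Umbra's profit: (90 - 11)·158 - 10595 = 1887.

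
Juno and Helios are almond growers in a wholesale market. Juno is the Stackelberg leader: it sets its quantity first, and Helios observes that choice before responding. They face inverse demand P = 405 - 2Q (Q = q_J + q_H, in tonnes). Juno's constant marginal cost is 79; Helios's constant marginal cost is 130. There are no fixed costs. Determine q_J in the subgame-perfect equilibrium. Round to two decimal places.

The follower Helios best-responds to any q_J: π_H = (405 - 2Q)q_H - 130q_H.
Setting the follower's marginal profit to zero, 275 - 2q_J - 4q_H = 0, i.e. q_H = (275 - 2q_J)/4.
The leader anticipates this reaction. Substituting into P = 405 - 2Q gives P = 535/2 - q_J, so π_J = (535/2 - q_J)q_J - 79q_J.
Maximising: ∂π_J/∂q_J = 377/2 - 2q_J = 0, giving q_J = 377/4.
Then q_H = (275 - 2·(377/4))/4 = 173/8.

94.25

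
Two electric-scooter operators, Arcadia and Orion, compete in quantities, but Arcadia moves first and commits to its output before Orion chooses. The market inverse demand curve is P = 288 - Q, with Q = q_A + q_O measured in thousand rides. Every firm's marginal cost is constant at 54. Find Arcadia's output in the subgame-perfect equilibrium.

Solve by backward induction. Given q_A, the follower Orion maximises π_O = (288 - q_A - q_O)q_O - 54q_O.
Follower FOC: 234 - q_A - 2q_O = 0, so q_O(q_A) = (234 - q_A)/2.
Arcadia substitutes q_O(q_A) into its own profit: π_A = q_A(288 - q_A - (234 - q_A)/2) - 54q_A = (171 - (1/2)q_A)q_A - 54q_A.
Leader FOC: 117 - q_A = 0, so q_A = 117.
Then q_O = (234 - 117)/2 = 117/2.

117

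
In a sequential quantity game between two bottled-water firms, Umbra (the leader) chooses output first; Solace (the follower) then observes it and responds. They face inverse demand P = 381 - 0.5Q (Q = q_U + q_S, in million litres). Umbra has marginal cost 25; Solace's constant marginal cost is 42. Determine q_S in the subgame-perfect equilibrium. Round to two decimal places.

152.50

Solve by backward induction. Given q_U, the follower Solace maximises π_S = (381 - (1/2)q_U - (1/2)q_S)q_S - 42q_S.
Follower FOC: 339 - (1/2)q_U - q_S = 0, so q_S(q_U) = (339 - (1/2)q_U).
Umbra substitutes q_S(q_U) into its own profit: π_U = q_U(381 - (1/2)q_U - (339 - (1/2)q_U)/2) - 25q_U = (423/2 - (1/4)q_U)q_U - 25q_U.
Maximising: ∂π_U/∂q_U = 373/2 - (1/2)q_U = 0, giving q_U = 373.
Then q_S = (339 - (1/2)·373) = 305/2.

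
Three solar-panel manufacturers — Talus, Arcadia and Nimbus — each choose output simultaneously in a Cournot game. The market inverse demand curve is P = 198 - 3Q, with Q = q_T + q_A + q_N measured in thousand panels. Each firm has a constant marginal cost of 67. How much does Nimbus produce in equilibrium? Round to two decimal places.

10.92

A representative firm's profit is π_i = q_i(198 - 3Q) - 67q_i.
Setting ∂π_i/∂q_i = 0 with rivals' quantities fixed: 131 - 6q_i - 3·Σ_{j≠i} q_j = 0.
By symmetry each firm produces the same amount; substituting Σ_{j≠i} q_j = 2q_i yields q_i = 131/12.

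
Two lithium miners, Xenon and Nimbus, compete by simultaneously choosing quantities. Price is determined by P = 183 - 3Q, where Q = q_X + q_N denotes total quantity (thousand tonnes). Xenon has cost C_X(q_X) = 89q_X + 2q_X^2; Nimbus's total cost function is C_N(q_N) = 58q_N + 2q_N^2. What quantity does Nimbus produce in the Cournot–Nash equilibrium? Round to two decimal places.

10.64

Xenon's profit: π_X = (183 - 3Q)q_X - (89q_X + 2q_X²). Setting ∂π_X/∂q_X = 0: 94 - 10q_X - 3(q_N) = 0.
Nimbus's profit: π_N = (183 - 3Q)q_N - (58q_N + 2q_N²). Setting ∂π_N/∂q_N = 0: 125 - 10q_N - 3(q_X) = 0.
Rearranging gives the reaction functions q_X = (94 - 3q_N)/10 and q_N = (125 - 3q_X)/10.
Solving the pair: q_X = 565/91, q_N = 968/91.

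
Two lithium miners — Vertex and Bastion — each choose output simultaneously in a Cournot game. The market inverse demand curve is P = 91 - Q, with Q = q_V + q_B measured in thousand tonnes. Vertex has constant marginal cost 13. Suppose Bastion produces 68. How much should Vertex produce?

With the rival's output fixed at 68, Vertex's profit is π_V = (91 - 68 - q_V)q_V - (13q_V) = (23 - q_V)q_V - (13q_V).
∂π_V/∂q_V = 10 - 2q_V = 0, so q_V = 5.

5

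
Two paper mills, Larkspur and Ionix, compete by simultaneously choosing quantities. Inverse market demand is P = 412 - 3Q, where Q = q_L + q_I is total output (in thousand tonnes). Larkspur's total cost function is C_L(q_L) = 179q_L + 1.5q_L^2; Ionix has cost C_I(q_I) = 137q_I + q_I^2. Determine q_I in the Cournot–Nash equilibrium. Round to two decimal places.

Larkspur's profit: π_L = (412 - 3Q)q_L - (179q_L + (3/2)q_L²). Setting ∂π_L/∂q_L = 0: 233 - 9q_L - 3(q_I) = 0.
Ionix's first-order condition: 275 - 8q_I - 3(q_L) = 0.
So q_L = (233 - 3q_I)/9 and q_I = (275 - 3q_L)/8.
Solving the pair: q_L = 1039/63, q_I = 592/21.

28.19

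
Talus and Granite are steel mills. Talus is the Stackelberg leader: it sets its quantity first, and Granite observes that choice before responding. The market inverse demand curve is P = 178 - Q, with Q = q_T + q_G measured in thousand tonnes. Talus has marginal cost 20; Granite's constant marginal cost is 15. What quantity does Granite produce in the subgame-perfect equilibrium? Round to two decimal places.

Solve by backward induction. Given q_T, the follower Granite maximises π_G = (178 - q_T - q_G)q_G - 15q_G.
∂π_G/∂q_G = 163 - q_T - 2q_G = 0 gives the reaction function q_G = (163 - q_T)/2.
The leader anticipates this reaction. Substituting into P = 178 - Q gives P = 193/2 - (1/2)q_T, so π_T = (193/2 - (1/2)q_T)q_T - 20q_T.
Leader FOC: 153/2 - q_T = 0, so q_T = 153/2.
Then q_G = (163 - 153/2)/2 = 173/4.

43.25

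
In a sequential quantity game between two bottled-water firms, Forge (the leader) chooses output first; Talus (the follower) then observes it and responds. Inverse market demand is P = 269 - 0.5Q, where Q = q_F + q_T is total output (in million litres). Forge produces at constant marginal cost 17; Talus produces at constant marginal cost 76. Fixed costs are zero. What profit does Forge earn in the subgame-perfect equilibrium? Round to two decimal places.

Solve by backward induction. Given q_F, the follower Talus maximises π_T = (269 - (1/2)q_F - (1/2)q_T)q_T - 76q_T.
Follower FOC: 193 - (1/2)q_F - q_T = 0, so q_T(q_F) = (193 - (1/2)q_F).
The leader anticipates this reaction. Substituting into P = 269 - 0.5Q gives P = 345/2 - (1/4)q_F, so π_F = (345/2 - (1/4)q_F)q_F - 17q_F.
Leader FOC: 311/2 - (1/2)q_F = 0, so q_F = 311.
Then q_T = (193 - (1/2)·311) = 75/2.
Price P = 269 - (1/2)·(697/2) = 379/4.
Forge's profit: (379/4 - 17)·311 = 24180.2500.

24180.25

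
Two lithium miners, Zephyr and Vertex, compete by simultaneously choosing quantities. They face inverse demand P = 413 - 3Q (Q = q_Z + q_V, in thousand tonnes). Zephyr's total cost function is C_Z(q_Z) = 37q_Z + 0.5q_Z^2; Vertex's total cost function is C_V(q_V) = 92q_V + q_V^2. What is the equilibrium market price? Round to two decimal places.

211.04

Zephyr's profit: π_Z = (413 - 3Q)q_Z - (37q_Z + (1/2)q_Z²). Setting ∂π_Z/∂q_Z = 0: 376 - 7q_Z - 3(q_V) = 0.
Vertex's profit: π_V = (413 - 3Q)q_V - (92q_V + q_V²). Setting ∂π_V/∂q_V = 0: 321 - 8q_V - 3(q_Z) = 0.
Rearranging gives the reaction functions q_Z = (376 - 3q_V)/7 and q_V = (321 - 3q_Z)/8.
Solving the pair: q_Z = 43.5106, q_V = 1119/47.
Total output Q = 67.3191, so price P = 413 - 3·67.3191 = 211.0426.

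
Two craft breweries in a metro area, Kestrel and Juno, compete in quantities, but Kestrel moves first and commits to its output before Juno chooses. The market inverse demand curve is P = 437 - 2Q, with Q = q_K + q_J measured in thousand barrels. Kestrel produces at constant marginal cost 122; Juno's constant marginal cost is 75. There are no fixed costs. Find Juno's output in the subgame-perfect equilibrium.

The follower Juno best-responds to any q_K: π_J = (437 - 2Q)q_J - 75q_J.
Setting the follower's marginal profit to zero, 362 - 2q_K - 4q_J = 0, i.e. q_J = (362 - 2q_K)/4.
The leader anticipates this reaction. Substituting into P = 437 - 2Q gives P = 256 - q_K, so π_K = (256 - q_K)q_K - 122q_K.
The leader's first-order condition 134 - 2q_K = 0 yields q_K = 67.
Then q_J = (362 - 2·67)/4 = 57.

57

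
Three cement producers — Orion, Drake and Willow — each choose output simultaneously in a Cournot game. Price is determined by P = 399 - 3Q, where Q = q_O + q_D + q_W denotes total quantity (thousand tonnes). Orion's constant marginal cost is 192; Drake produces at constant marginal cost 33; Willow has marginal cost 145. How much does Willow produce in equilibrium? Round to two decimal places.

Orion's profit: π_O = (399 - 3Q)q_O - (192q_O). Setting ∂π_O/∂q_O = 0: 207 - 6q_O - 3(q_D + q_W) = 0.
Drake's profit: π_D = (399 - 3Q)q_D - (33q_D). Setting ∂π_D/∂q_D = 0: 366 - 6q_D - 3(q_O + q_W) = 0.
Willow's first-order condition: 254 - 6q_W - 3(q_O + q_D) = 0.
Summing all 3 equations gives 827 − 12Q = 0, hence Q = 827/12.
Back-substituting: q_O = (207 − 827/4)/3 = 1/12, q_D = (366 − 827/4)/3 = 637/12, q_W = (254 − 827/4)/3 = 63/4.

15.75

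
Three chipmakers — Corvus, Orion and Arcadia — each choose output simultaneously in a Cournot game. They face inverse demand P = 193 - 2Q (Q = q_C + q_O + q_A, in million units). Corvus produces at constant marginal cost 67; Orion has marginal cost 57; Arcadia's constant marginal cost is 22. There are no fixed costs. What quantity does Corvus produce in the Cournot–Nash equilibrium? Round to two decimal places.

Corvus's profit: π_C = (193 - 2Q)q_C - (67q_C). Setting ∂π_C/∂q_C = 0: 126 - 4q_C - 2(q_O + q_A) = 0.
Orion's first-order condition: 136 - 4q_O - 2(q_C + q_A) = 0.
Arcadia's profit: π_A = (193 - 2Q)q_A - (22q_A). Setting ∂π_A/∂q_A = 0: 171 - 4q_A - 2(q_C + q_O) = 0.
Summing all 3 equations gives 433 − 8Q = 0, hence Q = 433/8.
Back-substituting: q_C = (126 − 433/4)/2 = 71/8, q_O = (136 − 433/4)/2 = 111/8, q_A = (171 − 433/4)/2 = 251/8.

8.88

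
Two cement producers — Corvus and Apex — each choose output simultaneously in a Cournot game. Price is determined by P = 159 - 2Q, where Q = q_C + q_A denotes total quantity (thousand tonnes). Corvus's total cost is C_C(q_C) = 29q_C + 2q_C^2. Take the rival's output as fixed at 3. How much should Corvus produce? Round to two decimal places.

With the rival's output fixed at 3, Corvus's profit is π_C = (159 - 2·3 - 2q_C)q_C - (29q_C + 2q_C²) = (153 - 2q_C)q_C - (29q_C + 2q_C²).
∂π_C/∂q_C = 124 - 8q_C = 0, so q_C = 31/2.

15.50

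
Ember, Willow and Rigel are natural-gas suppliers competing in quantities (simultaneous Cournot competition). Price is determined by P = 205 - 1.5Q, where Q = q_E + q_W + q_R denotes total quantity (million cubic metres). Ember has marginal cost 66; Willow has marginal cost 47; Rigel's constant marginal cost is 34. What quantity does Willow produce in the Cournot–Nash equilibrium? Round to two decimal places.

27.33

Ember's profit: π_E = (205 - 1.5Q)q_E - (66q_E). Setting ∂π_E/∂q_E = 0: 139 - 3q_E - (3/2)(q_W + q_R) = 0.
Willow's profit: π_W = (205 - 1.5Q)q_W - (47q_W). Setting ∂π_W/∂q_W = 0: 158 - 3q_W - (3/2)(q_E + q_R) = 0.
Rigel's profit: π_R = (205 - 1.5Q)q_R - (34q_R). Setting ∂π_R/∂q_R = 0: 171 - 3q_R - (3/2)(q_E + q_W) = 0.
Summing all 3 equations gives 468 − 6Q = 0, hence Q = 78.
Back-substituting: q_E = (139 − 117)/(3/2) = 44/3, q_W = (158 − 117)/(3/2) = 82/3, q_R = (171 − 117)/(3/2) = 36.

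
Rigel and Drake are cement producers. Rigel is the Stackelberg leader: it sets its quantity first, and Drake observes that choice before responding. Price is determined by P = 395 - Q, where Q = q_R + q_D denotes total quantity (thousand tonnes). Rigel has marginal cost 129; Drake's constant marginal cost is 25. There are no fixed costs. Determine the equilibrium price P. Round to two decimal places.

169.50

The follower Drake best-responds to any q_R: π_D = (395 - Q)q_D - 25q_D.
Setting the follower's marginal profit to zero, 370 - q_R - 2q_D = 0, i.e. q_D = (370 - q_R)/2.
Rigel substitutes q_D(q_R) into its own profit: π_R = q_R(395 - q_R - (370 - q_R)/2) - 129q_R = (210 - (1/2)q_R)q_R - 129q_R.
Leader FOC: 81 - q_R = 0, so q_R = 81.
Then q_D = (370 - 81)/2 = 289/2.
Total output Q = 451/2, so price P = 395 - 451/2 = 339/2.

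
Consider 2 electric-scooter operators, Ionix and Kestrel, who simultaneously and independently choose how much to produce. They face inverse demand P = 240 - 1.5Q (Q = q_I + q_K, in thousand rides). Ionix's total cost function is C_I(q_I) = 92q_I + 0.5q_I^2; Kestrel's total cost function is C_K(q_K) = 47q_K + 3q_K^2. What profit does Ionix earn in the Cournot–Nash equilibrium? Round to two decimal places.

Ionix's profit: π_I = (240 - 1.5Q)q_I - (92q_I + (1/2)q_I²). Setting ∂π_I/∂q_I = 0: 148 - 4q_I - (3/2)(q_K) = 0.
Kestrel's profit: π_K = (240 - 1.5Q)q_K - (47q_K + 3q_K²). Setting ∂π_K/∂q_K = 0: 193 - 9q_K - (3/2)(q_I) = 0.
So q_I = (148 - (3/2)q_K)/4 and q_K = (193 - (3/2)q_I)/9.
Solving the pair: q_I = 278/9, q_K = 440/27.
Price P = 240 - (3/2)·(1274/27) = 1523/9.
Ionix's profit: (1523/9)·(278/9) - 92·(278/9) - (1/2)(278/9)² = 1908.2469.

1908.25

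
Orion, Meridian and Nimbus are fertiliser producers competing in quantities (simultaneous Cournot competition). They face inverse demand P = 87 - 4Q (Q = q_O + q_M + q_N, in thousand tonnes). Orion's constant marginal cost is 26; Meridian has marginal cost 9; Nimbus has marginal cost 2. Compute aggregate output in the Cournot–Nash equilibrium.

Orion's profit: π_O = (87 - 4Q)q_O - (26q_O). Setting ∂π_O/∂q_O = 0: 61 - 8q_O - 4(q_M + q_N) = 0.
Meridian's profit: π_M = (87 - 4Q)q_M - (9q_M). Setting ∂π_M/∂q_M = 0: 78 - 8q_M - 4(q_O + q_N) = 0.
Nimbus's profit: π_N = (87 - 4Q)q_N - (2q_N). Setting ∂π_N/∂q_N = 0: 85 - 8q_N - 4(q_O + q_M) = 0.
Adding the 3 conditions: 224 − 8Q − 8Q = 0, i.e. Q = 14.
Back-substituting: q_O = (61 − 56)/4 = 5/4, q_M = (78 − 56)/4 = 11/2, q_N = (85 − 56)/4 = 29/4.
Total output Q = 5/4 + 11/2 + 29/4 = 14.

14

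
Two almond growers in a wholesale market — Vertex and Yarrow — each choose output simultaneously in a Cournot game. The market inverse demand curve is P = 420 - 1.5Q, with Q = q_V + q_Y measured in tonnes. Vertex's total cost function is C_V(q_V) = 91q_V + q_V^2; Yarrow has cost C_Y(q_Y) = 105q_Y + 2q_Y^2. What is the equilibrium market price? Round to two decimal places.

Vertex's profit: π_V = (420 - 1.5Q)q_V - (91q_V + q_V²). Setting ∂π_V/∂q_V = 0: 329 - 5q_V - (3/2)(q_Y) = 0.
Yarrow's first-order condition: 315 - 7q_Y - (3/2)(q_V) = 0.
So q_V = (329 - (3/2)q_Y)/5 and q_Y = (315 - (3/2)q_V)/7.
Solving the pair: q_V = 55.8931, q_Y = 33.0229.
Total output Q = 88.9160, so price P = 420 - (3/2)·88.9160 = 286.6260.

286.63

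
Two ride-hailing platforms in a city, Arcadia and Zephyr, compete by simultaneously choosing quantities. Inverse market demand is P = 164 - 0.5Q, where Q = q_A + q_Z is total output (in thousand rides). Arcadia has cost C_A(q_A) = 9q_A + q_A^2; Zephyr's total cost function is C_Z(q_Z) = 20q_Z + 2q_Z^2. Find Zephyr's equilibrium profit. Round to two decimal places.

1444.07

Arcadia's profit: π_A = (164 - 0.5Q)q_A - (9q_A + q_A²). Setting ∂π_A/∂q_A = 0: 155 - 3q_A - (1/2)(q_Z) = 0.
Zephyr's profit: π_Z = (164 - 0.5Q)q_Z - (20q_Z + 2q_Z²). Setting ∂π_Z/∂q_Z = 0: 144 - 5q_Z - (1/2)(q_A) = 0.
So q_A = (155 - (1/2)q_Z)/3 and q_Z = (144 - (1/2)q_A)/5.
Substituting one into the other gives q_A = 47.6610 and q_Z = 1418/59.
Price P = 164 - (1/2)·71.6949 = 128.1525.
Zephyr's profit: 128.1525·(1418/59) - 20·(1418/59) - 2(1418/59)² = 1444.0707.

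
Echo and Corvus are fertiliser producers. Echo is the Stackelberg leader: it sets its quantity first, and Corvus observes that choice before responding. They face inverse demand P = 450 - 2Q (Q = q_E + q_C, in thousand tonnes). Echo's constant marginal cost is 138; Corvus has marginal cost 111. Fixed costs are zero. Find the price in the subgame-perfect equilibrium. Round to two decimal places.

Solve by backward induction. Given q_E, the follower Corvus maximises π_C = (450 - 2q_E - 2q_C)q_C - 111q_C.
Follower FOC: 339 - 2q_E - 4q_C = 0, so q_C(q_E) = (339 - 2q_E)/4.
Echo substitutes q_C(q_E) into its own profit: π_E = q_E(450 - 2q_E - (339 - 2q_E)/2) - 138q_E = (561/2 - q_E)q_E - 138q_E.
Maximising: ∂π_E/∂q_E = 285/2 - 2q_E = 0, giving q_E = 285/4.
Then q_C = (339 - 2·(285/4))/4 = 393/8.
Total output Q = 963/8, so price P = 450 - 2·(963/8) = 837/4.

209.25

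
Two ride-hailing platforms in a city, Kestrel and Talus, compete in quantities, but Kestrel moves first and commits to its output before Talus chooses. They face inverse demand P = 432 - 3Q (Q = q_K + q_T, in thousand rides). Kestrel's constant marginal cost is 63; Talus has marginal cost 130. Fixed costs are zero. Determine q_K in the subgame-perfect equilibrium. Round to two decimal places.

The follower Talus best-responds to any q_K: π_T = (432 - 3Q)q_T - 130q_T.
Setting the follower's marginal profit to zero, 302 - 3q_K - 6q_T = 0, i.e. q_T = (302 - 3q_K)/6.
The leader anticipates this reaction. Substituting into P = 432 - 3Q gives P = 281 - (3/2)q_K, so π_K = (281 - (3/2)q_K)q_K - 63q_K.
Leader FOC: 218 - 3q_K = 0, so q_K = 218/3.
Then q_T = (302 - 3·(218/3))/6 = 14.

72.67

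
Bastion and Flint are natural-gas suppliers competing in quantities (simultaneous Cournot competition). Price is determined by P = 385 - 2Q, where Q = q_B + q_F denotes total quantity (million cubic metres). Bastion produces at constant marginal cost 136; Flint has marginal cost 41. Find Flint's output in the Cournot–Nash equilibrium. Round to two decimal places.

Bastion's profit: π_B = (385 - 2Q)q_B - (136q_B). Setting ∂π_B/∂q_B = 0: 249 - 4q_B - 2(q_F) = 0.
Flint's first-order condition: 344 - 4q_F - 2(q_B) = 0.
Best responses: q_B = (249 - 2q_F)/4, q_F = (344 - 2q_B)/4.
Substituting one into the other gives q_B = 77/3 and q_F = 439/6.

73.17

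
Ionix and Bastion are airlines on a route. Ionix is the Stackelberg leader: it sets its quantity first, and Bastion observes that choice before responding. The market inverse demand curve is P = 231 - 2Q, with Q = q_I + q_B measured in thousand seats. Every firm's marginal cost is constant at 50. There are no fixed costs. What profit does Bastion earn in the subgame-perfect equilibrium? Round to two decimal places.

1023.78

The follower Bastion best-responds to any q_I: π_B = (231 - 2Q)q_B - 50q_B.
Follower FOC: 181 - 2q_I - 4q_B = 0, so q_B(q_I) = (181 - 2q_I)/4.
Ionix substitutes q_B(q_I) into its own profit: π_I = q_I(231 - 2q_I - (181 - 2q_I)/2) - 50q_I = (281/2 - q_I)q_I - 50q_I.
Leader FOC: 181/2 - 2q_I = 0, so q_I = 181/4.
Then q_B = (181 - 2·(181/4))/4 = 181/8.
Price P = 231 - 2·(543/8) = 381/4.
Bastion's profit: (381/4 - 50)·(181/8) = 1023.7813.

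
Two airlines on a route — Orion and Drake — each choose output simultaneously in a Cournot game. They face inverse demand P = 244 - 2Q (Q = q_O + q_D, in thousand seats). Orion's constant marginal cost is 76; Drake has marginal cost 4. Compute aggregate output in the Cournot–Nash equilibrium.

Orion's profit: π_O = (244 - 2Q)q_O - (76q_O). Setting ∂π_O/∂q_O = 0: 168 - 4q_O - 2(q_D) = 0.
Drake's profit: π_D = (244 - 2Q)q_D - (4q_D). Setting ∂π_D/∂q_D = 0: 240 - 4q_D - 2(q_O) = 0.
Rearranging gives the reaction functions q_O = (168 - 2q_D)/4 and q_D = (240 - 2q_O)/4.
Substituting one into the other gives q_O = 16 and q_D = 52.
Total output Q = 16 + 52 = 68.

68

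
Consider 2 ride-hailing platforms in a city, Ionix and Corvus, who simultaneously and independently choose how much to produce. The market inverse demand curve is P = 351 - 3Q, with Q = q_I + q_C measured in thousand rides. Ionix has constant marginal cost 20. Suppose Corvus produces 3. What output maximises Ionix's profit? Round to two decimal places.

With the rival's output fixed at 3, Ionix's profit is π_I = (351 - 3·3 - 3q_I)q_I - (20q_I) = (342 - 3q_I)q_I - (20q_I).
∂π_I/∂q_I = 322 - 6q_I = 0, so q_I = 161/3.

53.67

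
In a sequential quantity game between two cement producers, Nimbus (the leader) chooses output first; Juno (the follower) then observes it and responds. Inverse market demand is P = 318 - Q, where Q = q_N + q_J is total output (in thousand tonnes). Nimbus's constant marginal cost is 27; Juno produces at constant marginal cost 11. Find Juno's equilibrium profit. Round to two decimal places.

Solve by backward induction. Given q_N, the follower Juno maximises π_J = (318 - q_N - q_J)q_J - 11q_J.
Follower FOC: 307 - q_N - 2q_J = 0, so q_J(q_N) = (307 - q_N)/2.
Nimbus substitutes q_J(q_N) into its own profit: π_N = q_N(318 - q_N - (307 - q_N)/2) - 27q_N = (329/2 - (1/2)q_N)q_N - 27q_N.
Maximising: ∂π_N/∂q_N = 275/2 - q_N = 0, giving q_N = 275/2.
Then q_J = (307 - 275/2)/2 = 339/4.
Price P = 318 - 889/4 = 383/4.
Juno's profit: (383/4 - 11)·(339/4) = 7182.5625.

7182.56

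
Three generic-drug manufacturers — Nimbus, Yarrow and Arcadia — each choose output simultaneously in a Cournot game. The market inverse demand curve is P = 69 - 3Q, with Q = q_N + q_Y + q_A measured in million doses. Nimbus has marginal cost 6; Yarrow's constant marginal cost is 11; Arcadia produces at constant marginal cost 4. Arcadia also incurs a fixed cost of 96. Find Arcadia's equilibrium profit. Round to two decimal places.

Nimbus's profit: π_N = (69 - 3Q)q_N - (6q_N). Setting ∂π_N/∂q_N = 0: 63 - 6q_N - 3(q_Y + q_A) = 0.
Yarrow's first-order condition: 58 - 6q_Y - 3(q_N + q_A) = 0.
Arcadia's first-order condition: 65 - 6q_A - 3(q_N + q_Y) = 0.
Adding the 3 first-order conditions: 186 − 12Q = 0, so Q = 31/2.
Back-substituting: q_N = (63 − 93/2)/3 = 11/2, q_Y = (58 − 93/2)/3 = 23/6, q_A = (65 − 93/2)/3 = 37/6.
Price P = 69 - 3·(31/2) = 45/2.
Arcadia's profit: (45/2 - 4)·(37/6) - 96 = 217/12.

18.08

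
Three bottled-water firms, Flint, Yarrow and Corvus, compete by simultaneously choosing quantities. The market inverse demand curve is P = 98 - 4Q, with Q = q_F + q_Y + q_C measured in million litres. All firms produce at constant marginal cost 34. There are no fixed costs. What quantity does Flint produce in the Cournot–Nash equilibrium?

Each firm earns π_i = (98 - 4Q)q_i - 34q_i.
First-order condition (treating rivals' output as given): 64 - 8q_i - 4·Σ_{j≠i} q_j = 0.
By symmetry each firm produces the same amount; substituting Σ_{j≠i} q_j = 2q_i yields q_i = 64/16 = 4.

4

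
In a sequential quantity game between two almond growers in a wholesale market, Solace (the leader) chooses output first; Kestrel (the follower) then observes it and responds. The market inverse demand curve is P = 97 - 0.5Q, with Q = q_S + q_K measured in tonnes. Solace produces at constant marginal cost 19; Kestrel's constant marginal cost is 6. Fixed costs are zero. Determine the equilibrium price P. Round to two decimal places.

Solve by backward induction. Given q_S, the follower Kestrel maximises π_K = (97 - (1/2)q_S - (1/2)q_K)q_K - 6q_K.
Setting the follower's marginal profit to zero, 91 - (1/2)q_S - q_K = 0, i.e. q_K = (91 - (1/2)q_S).
Solace substitutes q_K(q_S) into its own profit: π_S = q_S(97 - (1/2)q_S - (91 - (1/2)q_S)/2) - 19q_S = (103/2 - (1/4)q_S)q_S - 19q_S.
Maximising: ∂π_S/∂q_S = 65/2 - (1/2)q_S = 0, giving q_S = 65.
Then q_K = (91 - (1/2)·65) = 117/2.
Total output Q = 247/2, so price P = 97 - (1/2)·(247/2) = 141/4.

35.25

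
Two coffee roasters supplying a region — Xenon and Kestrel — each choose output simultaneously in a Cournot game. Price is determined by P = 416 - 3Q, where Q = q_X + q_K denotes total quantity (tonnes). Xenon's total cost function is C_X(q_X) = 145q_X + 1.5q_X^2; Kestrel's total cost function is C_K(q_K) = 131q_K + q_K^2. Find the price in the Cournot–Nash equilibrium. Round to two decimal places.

270.05

Xenon's profit: π_X = (416 - 3Q)q_X - (145q_X + (3/2)q_X²). Setting ∂π_X/∂q_X = 0: 271 - 9q_X - 3(q_K) = 0.
Kestrel's profit: π_K = (416 - 3Q)q_K - (131q_K + q_K²). Setting ∂π_K/∂q_K = 0: 285 - 8q_K - 3(q_X) = 0.
So q_X = (271 - 3q_K)/9 and q_K = (285 - 3q_X)/8.
Solving the pair: q_X = 1313/63, q_K = 584/21.
Total output Q = 48.6508, so price P = 416 - 3·48.6508 = 270.0476.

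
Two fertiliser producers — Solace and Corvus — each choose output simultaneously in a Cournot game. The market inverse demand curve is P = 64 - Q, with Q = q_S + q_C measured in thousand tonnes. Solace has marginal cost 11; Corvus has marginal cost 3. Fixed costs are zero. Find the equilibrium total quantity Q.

Solace's profit: π_S = (64 - Q)q_S - (11q_S). Setting ∂π_S/∂q_S = 0: 53 - 2q_S - (q_C) = 0.
Corvus's profit: π_C = (64 - Q)q_C - (3q_C). Setting ∂π_C/∂q_C = 0: 61 - 2q_C - (q_S) = 0.
So q_S = (53 - q_C)/2 and q_C = (61 - q_S)/2.
Solving the pair: q_S = 15, q_C = 23.
Total output Q = 15 + 23 = 38.

38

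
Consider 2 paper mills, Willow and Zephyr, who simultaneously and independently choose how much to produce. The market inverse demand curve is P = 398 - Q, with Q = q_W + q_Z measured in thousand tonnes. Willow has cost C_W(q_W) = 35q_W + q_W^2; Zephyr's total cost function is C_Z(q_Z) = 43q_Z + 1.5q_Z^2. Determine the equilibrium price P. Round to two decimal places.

265.53

Willow's profit: π_W = (398 - Q)q_W - (35q_W + q_W²). Setting ∂π_W/∂q_W = 0: 363 - 4q_W - (q_Z) = 0.
Zephyr's first-order condition: 355 - 5q_Z - (q_W) = 0.
So q_W = (363 - q_Z)/4 and q_Z = (355 - q_W)/5.
Substituting one into the other gives q_W = 1460/19 and q_Z = 1057/19.
Total output Q = 132.4737, so price P = 398 - 132.4737 = 265.5263.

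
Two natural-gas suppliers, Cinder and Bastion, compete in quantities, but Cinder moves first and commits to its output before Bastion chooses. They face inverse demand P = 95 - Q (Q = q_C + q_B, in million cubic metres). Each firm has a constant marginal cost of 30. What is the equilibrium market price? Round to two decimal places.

46.25

Solve by backward induction. Given q_C, the follower Bastion maximises π_B = (95 - q_C - q_B)q_B - 30q_B.
∂π_B/∂q_B = 65 - q_C - 2q_B = 0 gives the reaction function q_B = (65 - q_C)/2.
The leader anticipates this reaction. Substituting into P = 95 - Q gives P = 125/2 - (1/2)q_C, so π_C = (125/2 - (1/2)q_C)q_C - 30q_C.
The leader's first-order condition 65/2 - q_C = 0 yields q_C = 65/2.
Then q_B = (65 - 65/2)/2 = 65/4.
Total output Q = 195/4, so price P = 95 - 195/4 = 185/4.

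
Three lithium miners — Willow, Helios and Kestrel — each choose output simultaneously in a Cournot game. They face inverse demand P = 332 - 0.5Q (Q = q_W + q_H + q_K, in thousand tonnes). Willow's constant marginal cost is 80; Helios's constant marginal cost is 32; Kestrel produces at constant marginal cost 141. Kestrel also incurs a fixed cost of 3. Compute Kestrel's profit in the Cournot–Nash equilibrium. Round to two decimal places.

52.13

Willow's profit: π_W = (332 - 0.5Q)q_W - (80q_W). Setting ∂π_W/∂q_W = 0: 252 - q_W - (1/2)(q_H + q_K) = 0.
Helios's first-order condition: 300 - q_H - (1/2)(q_W + q_K) = 0.
Kestrel's first-order condition: 191 - q_K - (1/2)(q_W + q_H) = 0.
Adding the 3 conditions: 743 − Q − Q = 0, i.e. Q = 743/2.
Back-substituting: q_W = (252 − 743/4)/(1/2) = 265/2, q_H = (300 − 743/4)/(1/2) = 457/2, q_K = (191 − 743/4)/(1/2) = 21/2.
Price P = 332 - (1/2)·(743/2) = 585/4.
Kestrel's profit: (585/4 - 141)·(21/2) - 3 = 417/8.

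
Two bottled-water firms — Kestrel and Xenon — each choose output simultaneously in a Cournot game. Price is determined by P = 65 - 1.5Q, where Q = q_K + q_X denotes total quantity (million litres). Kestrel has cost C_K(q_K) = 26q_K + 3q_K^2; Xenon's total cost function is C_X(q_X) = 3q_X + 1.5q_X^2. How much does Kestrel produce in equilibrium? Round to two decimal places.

2.72

Kestrel's profit: π_K = (65 - 1.5Q)q_K - (26q_K + 3q_K²). Setting ∂π_K/∂q_K = 0: 39 - 9q_K - (3/2)(q_X) = 0.
Xenon's first-order condition: 62 - 6q_X - (3/2)(q_K) = 0.
So q_K = (39 - (3/2)q_X)/9 and q_X = (62 - (3/2)q_K)/6.
Solving the pair: q_K = 188/69, q_X = 222/23.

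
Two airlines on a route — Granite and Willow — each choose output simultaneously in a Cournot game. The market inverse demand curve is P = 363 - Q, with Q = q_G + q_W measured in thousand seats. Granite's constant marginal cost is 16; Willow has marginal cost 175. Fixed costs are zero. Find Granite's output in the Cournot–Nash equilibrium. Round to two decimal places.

Granite's profit: π_G = (363 - Q)q_G - (16q_G). Setting ∂π_G/∂q_G = 0: 347 - 2q_G - (q_W) = 0.
Willow's first-order condition: 188 - 2q_W - (q_G) = 0.
So q_G = (347 - q_W)/2 and q_W = (188 - q_G)/2.
Substituting one into the other gives q_G = 506/3 and q_W = 29/3.

168.67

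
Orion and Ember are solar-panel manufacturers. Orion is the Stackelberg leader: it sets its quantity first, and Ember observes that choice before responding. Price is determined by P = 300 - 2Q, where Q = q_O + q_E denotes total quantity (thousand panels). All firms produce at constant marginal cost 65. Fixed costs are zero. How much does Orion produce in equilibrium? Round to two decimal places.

58.75

The follower Ember best-responds to any q_O: π_E = (300 - 2Q)q_E - 65q_E.
Follower FOC: 235 - 2q_O - 4q_E = 0, so q_E(q_O) = (235 - 2q_O)/4.
Orion substitutes q_E(q_O) into its own profit: π_O = q_O(300 - 2q_O - (235 - 2q_O)/2) - 65q_O = (365/2 - q_O)q_O - 65q_O.
Maximising: ∂π_O/∂q_O = 235/2 - 2q_O = 0, giving q_O = 235/4.
Then q_E = (235 - 2·(235/4))/4 = 235/8.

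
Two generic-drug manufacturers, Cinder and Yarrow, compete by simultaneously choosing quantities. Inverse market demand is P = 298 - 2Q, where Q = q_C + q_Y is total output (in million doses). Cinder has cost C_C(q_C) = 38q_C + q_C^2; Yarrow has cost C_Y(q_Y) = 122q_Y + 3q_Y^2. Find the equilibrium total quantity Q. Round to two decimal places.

Cinder's profit: π_C = (298 - 2Q)q_C - (38q_C + q_C²). Setting ∂π_C/∂q_C = 0: 260 - 6q_C - 2(q_Y) = 0.
Yarrow's profit: π_Y = (298 - 2Q)q_Y - (122q_Y + 3q_Y²). Setting ∂π_Y/∂q_Y = 0: 176 - 10q_Y - 2(q_C) = 0.
Best responses: q_C = (260 - 2q_Y)/6, q_Y = (176 - 2q_C)/10.
Substituting one into the other gives q_C = 281/7 and q_Y = 67/7.
Total output Q = 281/7 + 67/7 = 348/7.

49.71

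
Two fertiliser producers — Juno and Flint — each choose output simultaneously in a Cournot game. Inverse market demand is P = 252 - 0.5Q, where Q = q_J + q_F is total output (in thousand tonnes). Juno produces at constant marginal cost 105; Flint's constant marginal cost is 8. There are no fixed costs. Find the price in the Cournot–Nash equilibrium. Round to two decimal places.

Juno's profit: π_J = (252 - 0.5Q)q_J - (105q_J). Setting ∂π_J/∂q_J = 0: 147 - q_J - (1/2)(q_F) = 0.
Flint's profit: π_F = (252 - 0.5Q)q_F - (8q_F). Setting ∂π_F/∂q_F = 0: 244 - q_F - (1/2)(q_J) = 0.
Best responses: q_J = (147 - (1/2)q_F), q_F = (244 - (1/2)q_J).
Solving the pair: q_J = 100/3, q_F = 682/3.
Total output Q = 782/3, so price P = 252 - (1/2)·(782/3) = 365/3.

121.67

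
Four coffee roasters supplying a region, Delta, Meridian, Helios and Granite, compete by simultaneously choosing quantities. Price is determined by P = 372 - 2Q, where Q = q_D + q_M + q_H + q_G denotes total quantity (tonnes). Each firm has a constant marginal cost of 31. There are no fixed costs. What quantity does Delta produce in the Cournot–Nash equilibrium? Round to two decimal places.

Each firm earns π_i = (372 - 2Q)q_i - 31q_i.
Setting ∂π_i/∂q_i = 0 with rivals' quantities fixed: 341 - 4q_i - 2·Σ_{j≠i} q_j = 0.
With identical firms every q_j equals q_i, so Σ_{j≠i} q_j = 3q_i and 341 = 10q_i, giving q_i = 341/10.

34.10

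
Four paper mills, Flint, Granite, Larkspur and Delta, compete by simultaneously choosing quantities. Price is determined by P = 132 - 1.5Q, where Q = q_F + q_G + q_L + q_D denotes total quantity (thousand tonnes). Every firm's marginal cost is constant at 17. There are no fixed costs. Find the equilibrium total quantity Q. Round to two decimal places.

Each firm earns π_i = (132 - 1.5Q)q_i - 17q_i.
First-order condition (treating rivals' output as given): 115 - 3q_i - (3/2)·Σ_{j≠i} q_j = 0.
By symmetry each firm produces the same amount; substituting Σ_{j≠i} q_j = 3q_i yields q_i = 115/(15/2) = 46/3.
Total output Q = 46/3 + 46/3 + 46/3 + 46/3 = 184/3.

61.33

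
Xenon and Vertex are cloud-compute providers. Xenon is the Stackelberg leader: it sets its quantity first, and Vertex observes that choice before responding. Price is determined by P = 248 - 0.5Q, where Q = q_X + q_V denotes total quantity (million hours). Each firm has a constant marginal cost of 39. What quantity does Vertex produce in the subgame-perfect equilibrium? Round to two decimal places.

104.50

The follower Vertex best-responds to any q_X: π_V = (248 - 0.5Q)q_V - 39q_V.
Follower FOC: 209 - (1/2)q_X - q_V = 0, so q_V(q_X) = (209 - (1/2)q_X).
Xenon substitutes q_V(q_X) into its own profit: π_X = q_X(248 - (1/2)q_X - (209 - (1/2)q_X)/2) - 39q_X = (287/2 - (1/4)q_X)q_X - 39q_X.
Leader FOC: 209/2 - (1/2)q_X = 0, so q_X = 209.
Then q_V = (209 - (1/2)·209) = 209/2.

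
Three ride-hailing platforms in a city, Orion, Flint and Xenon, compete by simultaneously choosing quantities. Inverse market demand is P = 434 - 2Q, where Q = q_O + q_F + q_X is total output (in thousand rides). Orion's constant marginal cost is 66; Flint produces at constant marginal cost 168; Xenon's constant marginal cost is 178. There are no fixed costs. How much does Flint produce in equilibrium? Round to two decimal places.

Orion's profit: π_O = (434 - 2Q)q_O - (66q_O). Setting ∂π_O/∂q_O = 0: 368 - 4q_O - 2(q_F + q_X) = 0.
Flint's first-order condition: 266 - 4q_F - 2(q_O + q_X) = 0.
Xenon's profit: π_X = (434 - 2Q)q_X - (178q_X). Setting ∂π_X/∂q_X = 0: 256 - 4q_X - 2(q_O + q_F) = 0.
Summing all 3 equations gives 890 − 8Q = 0, hence Q = 445/4.
Back-substituting: q_O = (368 − 445/2)/2 = 291/4, q_F = (266 − 445/2)/2 = 87/4, q_X = (256 − 445/2)/2 = 67/4.

21.75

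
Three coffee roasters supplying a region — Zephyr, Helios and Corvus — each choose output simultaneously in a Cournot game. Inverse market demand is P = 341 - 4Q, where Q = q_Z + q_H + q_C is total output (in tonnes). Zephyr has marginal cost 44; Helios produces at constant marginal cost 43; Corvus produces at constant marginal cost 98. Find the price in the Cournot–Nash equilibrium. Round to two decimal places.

131.50

Zephyr's profit: π_Z = (341 - 4Q)q_Z - (44q_Z). Setting ∂π_Z/∂q_Z = 0: 297 - 8q_Z - 4(q_H + q_C) = 0.
Helios's profit: π_H = (341 - 4Q)q_H - (43q_H). Setting ∂π_H/∂q_H = 0: 298 - 8q_H - 4(q_Z + q_C) = 0.
Corvus's profit: π_C = (341 - 4Q)q_C - (98q_C). Setting ∂π_C/∂q_C = 0: 243 - 8q_C - 4(q_Z + q_H) = 0.
Adding the 3 first-order conditions: 838 − 16Q = 0, so Q = 419/8.
Back-substituting: q_Z = (297 − 419/2)/4 = 175/8, q_H = (298 − 419/2)/4 = 177/8, q_C = (243 − 419/2)/4 = 67/8.
Total output Q = 419/8, so price P = 341 - 4·(419/8) = 263/2.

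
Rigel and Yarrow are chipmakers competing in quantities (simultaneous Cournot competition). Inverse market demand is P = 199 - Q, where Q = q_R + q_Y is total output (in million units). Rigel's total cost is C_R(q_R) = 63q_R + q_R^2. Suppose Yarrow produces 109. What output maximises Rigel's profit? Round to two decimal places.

6.75

With the rival's output fixed at 109, Rigel's profit is π_R = (199 - 109 - q_R)q_R - (63q_R + q_R²) = (90 - q_R)q_R - (63q_R + q_R²).
∂π_R/∂q_R = 27 - 4q_R = 0, so q_R = 27/4.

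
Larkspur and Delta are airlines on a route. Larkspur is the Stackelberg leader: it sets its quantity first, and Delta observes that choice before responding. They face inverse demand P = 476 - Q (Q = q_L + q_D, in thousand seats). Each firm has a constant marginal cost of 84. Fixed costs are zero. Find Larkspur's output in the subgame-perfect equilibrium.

Solve by backward induction. Given q_L, the follower Delta maximises π_D = (476 - q_L - q_D)q_D - 84q_D.
Setting the follower's marginal profit to zero, 392 - q_L - 2q_D = 0, i.e. q_D = (392 - q_L)/2.
The leader anticipates this reaction. Substituting into P = 476 - Q gives P = 280 - (1/2)q_L, so π_L = (280 - (1/2)q_L)q_L - 84q_L.
Leader FOC: 196 - q_L = 0, so q_L = 196.
Then q_D = (392 - 196)/2 = 98.

196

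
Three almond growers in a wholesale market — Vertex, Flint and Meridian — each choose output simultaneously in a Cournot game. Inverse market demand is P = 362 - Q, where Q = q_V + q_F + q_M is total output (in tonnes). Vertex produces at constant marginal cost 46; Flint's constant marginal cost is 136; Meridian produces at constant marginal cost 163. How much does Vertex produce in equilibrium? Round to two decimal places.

Vertex's profit: π_V = (362 - Q)q_V - (46q_V). Setting ∂π_V/∂q_V = 0: 316 - 2q_V - (q_F + q_M) = 0.
Flint's profit: π_F = (362 - Q)q_F - (136q_F). Setting ∂π_F/∂q_F = 0: 226 - 2q_F - (q_V + q_M) = 0.
Meridian's profit: π_M = (362 - Q)q_M - (163q_M). Setting ∂π_M/∂q_M = 0: 199 - 2q_M - (q_V + q_F) = 0.
Adding the 3 conditions: 741 − 2Q − 2Q = 0, i.e. Q = 741/4.
Back-substituting: q_V = (316 − 741/4) = 523/4, q_F = (226 − 741/4) = 163/4, q_M = (199 − 741/4) = 55/4.

130.75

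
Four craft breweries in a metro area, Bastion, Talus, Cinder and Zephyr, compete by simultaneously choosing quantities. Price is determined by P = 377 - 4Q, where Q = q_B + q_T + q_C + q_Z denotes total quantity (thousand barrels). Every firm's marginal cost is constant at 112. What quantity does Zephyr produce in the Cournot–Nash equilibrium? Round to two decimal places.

13.25

Each firm earns π_i = (377 - 4Q)q_i - 112q_i.
First-order condition (treating rivals' output as given): 265 - 8q_i - 4·Σ_{j≠i} q_j = 0.
With identical firms every q_j equals q_i, so Σ_{j≠i} q_j = 3q_i and 265 = 20q_i, giving q_i = 53/4.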